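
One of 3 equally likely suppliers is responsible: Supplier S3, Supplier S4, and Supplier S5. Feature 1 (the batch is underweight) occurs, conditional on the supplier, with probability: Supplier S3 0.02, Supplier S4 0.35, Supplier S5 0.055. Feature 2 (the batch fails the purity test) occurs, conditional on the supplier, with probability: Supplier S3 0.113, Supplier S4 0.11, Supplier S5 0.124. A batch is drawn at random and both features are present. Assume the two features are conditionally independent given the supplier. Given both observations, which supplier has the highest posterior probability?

Supplier S4

With a uniform prior (1/3 each), posterior ∝ likelihood:
  Supplier S3: 0.02 × 0.113 = 0.00226
  Supplier S4: 0.35 × 0.11 = 0.0385
  Supplier S5: 0.055 × 0.124 = 0.00682
Total = 0.04758.
Largest term belongs to Supplier S4, so Supplier S4 is most probable.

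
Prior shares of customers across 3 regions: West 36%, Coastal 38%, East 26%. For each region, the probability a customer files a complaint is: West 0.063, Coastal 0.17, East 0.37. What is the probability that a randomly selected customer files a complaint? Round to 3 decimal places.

Prior × likelihood for each hypothesis:
  West: 0.36 × 0.063 = 0.02268
  Coastal: 0.38 × 0.17 = 0.0646
  East: 0.26 × 0.37 = 0.0962
P(complaint) = 0.02268 + 0.0646 + 0.0962 = 0.18348 → 0.183.

0.183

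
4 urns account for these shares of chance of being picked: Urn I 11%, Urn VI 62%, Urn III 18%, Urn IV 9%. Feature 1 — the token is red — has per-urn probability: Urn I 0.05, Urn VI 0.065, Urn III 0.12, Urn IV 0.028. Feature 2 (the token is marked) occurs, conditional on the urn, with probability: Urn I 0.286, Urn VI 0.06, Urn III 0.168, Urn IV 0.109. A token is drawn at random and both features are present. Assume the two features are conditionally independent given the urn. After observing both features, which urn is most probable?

Urn III

By Bayes' rule, posterior ∝ prior × likelihood:
  Urn I: 0.11 × 0.05 × 0.286 = 0.001573
  Urn VI: 0.62 × 0.065 × 0.06 = 0.002418
  Urn III: 0.18 × 0.12 × 0.168 = 0.0036288
  Urn IV: 0.09 × 0.028 × 0.109 = 0.00027468
Total = 0.00789448.
Largest term belongs to Urn III, so Urn III is most probable.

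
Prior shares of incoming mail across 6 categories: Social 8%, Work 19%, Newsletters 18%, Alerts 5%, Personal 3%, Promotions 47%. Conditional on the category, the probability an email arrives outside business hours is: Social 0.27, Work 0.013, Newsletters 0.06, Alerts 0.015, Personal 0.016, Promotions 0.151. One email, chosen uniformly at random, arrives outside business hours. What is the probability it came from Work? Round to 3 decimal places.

0.023

By Bayes' rule, posterior ∝ prior × likelihood:
  Social: 0.08 × 0.27 = 0.0216
  Work: 0.19 × 0.013 = 0.00247
  Newsletters: 0.18 × 0.06 = 0.0108
  Alerts: 0.05 × 0.015 = 0.00075
  Personal: 0.03 × 0.016 = 0.00048
  Promotions: 0.47 × 0.151 = 0.07097
Total = 0.10707.
P(Work | evidence) = 0.00247 / 0.10707 ≈ 0.023.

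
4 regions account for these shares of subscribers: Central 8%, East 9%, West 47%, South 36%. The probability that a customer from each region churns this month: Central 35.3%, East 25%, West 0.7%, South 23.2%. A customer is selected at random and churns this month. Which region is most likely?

Prior × likelihood for each hypothesis:
  Central: 0.08 × 0.353 = 0.02824
  East: 0.09 × 0.25 = 0.0225
  West: 0.47 × 0.007 = 0.00329
  South: 0.36 × 0.232 = 0.08352
Total = 0.13755.
Largest term belongs to South, so South is most probable.

South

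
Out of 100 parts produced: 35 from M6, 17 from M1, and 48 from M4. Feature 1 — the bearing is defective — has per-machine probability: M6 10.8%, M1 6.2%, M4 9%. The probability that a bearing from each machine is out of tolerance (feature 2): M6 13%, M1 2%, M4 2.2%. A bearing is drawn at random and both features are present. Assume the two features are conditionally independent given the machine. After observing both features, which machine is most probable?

By Bayes' rule, posterior ∝ prior × likelihood:
  M6: 0.35 × 0.108 × 0.13 = 0.004914
  M1: 0.17 × 0.062 × 0.02 = 0.0002108
  M4: 0.48 × 0.09 × 0.022 = 0.0009504
Total = 0.0060752.
Largest term belongs to M6, so M6 is most probable.

M6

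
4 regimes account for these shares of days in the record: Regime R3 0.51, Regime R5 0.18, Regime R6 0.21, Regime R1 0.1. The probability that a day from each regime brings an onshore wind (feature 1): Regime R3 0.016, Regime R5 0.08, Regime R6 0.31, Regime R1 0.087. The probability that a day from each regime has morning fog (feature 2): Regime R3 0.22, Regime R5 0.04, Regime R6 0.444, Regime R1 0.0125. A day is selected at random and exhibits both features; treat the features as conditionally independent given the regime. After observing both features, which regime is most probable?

Compute prior × likelihood for every hypothesis:
  Regime R3: 0.51 × 0.016 × 0.22 = 0.0017952
  Regime R5: 0.18 × 0.08 × 0.04 = 0.000576
  Regime R6: 0.21 × 0.31 × 0.444 = 0.0289044
  Regime R1: 0.1 × 0.087 × 0.0125 = 0.00010875
Sum = 0.03138435.
Largest term belongs to Regime R6, so Regime R6 is most probable.

Regime R6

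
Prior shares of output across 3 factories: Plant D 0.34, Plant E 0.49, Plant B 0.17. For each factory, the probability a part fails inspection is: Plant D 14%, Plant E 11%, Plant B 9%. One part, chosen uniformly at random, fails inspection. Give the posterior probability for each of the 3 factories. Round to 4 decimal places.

Plant D 0.4075, Plant E 0.4615, Plant B 0.1310

By Bayes' rule, posterior ∝ prior × likelihood:
  Plant D: 0.34 × 0.14 = 0.0476
  Plant E: 0.49 × 0.11 = 0.0539
  Plant B: 0.17 × 0.09 = 0.0153
Total = 0.1168.
P(Plant D | nonconforming) = 0.0476/0.1168 ≈ 0.4075
P(Plant E | nonconforming) = 0.0539/0.1168 ≈ 0.4615
P(Plant B | nonconforming) = 0.0153/0.1168 ≈ 0.1310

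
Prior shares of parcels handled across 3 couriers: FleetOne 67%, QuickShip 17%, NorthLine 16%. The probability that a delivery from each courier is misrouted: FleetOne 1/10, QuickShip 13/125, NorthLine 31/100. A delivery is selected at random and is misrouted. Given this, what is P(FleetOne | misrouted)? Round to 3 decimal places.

0.499

Compute prior × likelihood for every hypothesis:
  FleetOne: 0.67 × 0.1 = 0.067
  QuickShip: 0.17 × 0.104 = 0.01768
  NorthLine: 0.16 × 0.31 = 0.0496
Total = 0.13428.
P(FleetOne | evidence) = 0.067 / 0.13428 ≈ 0.499.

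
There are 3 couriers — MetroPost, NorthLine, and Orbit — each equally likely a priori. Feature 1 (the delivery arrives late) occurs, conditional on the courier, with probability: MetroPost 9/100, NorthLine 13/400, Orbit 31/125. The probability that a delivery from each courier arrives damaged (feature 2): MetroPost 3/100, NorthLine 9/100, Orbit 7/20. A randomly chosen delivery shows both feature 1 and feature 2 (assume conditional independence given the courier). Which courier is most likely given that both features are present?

Orbit

Since the prior is uniform, the posterior is proportional to the likelihood:
  MetroPost: 0.09 × 0.03 = 0.0027
  NorthLine: 0.0325 × 0.09 = 0.002925
  Orbit: 0.248 × 0.35 = 0.0868
Sum = 0.092425.
Largest term belongs to Orbit, so Orbit is most probable.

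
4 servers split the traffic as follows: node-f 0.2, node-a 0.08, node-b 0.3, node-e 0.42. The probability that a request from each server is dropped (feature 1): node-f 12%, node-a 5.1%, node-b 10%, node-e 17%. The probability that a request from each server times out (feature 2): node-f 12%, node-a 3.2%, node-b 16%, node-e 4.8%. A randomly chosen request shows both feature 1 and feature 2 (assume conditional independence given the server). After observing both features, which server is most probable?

By Bayes' rule, posterior ∝ prior × likelihood:
  node-f: 0.2 × 0.12 × 0.12 = 0.00288
  node-a: 0.08 × 0.051 × 0.032 = 0.00013056
  node-b: 0.3 × 0.1 × 0.16 = 0.0048
  node-e: 0.42 × 0.17 × 0.048 = 0.0034272
Sum = 0.01123776.
Largest term belongs to node-b, so node-b is most probable.

node-b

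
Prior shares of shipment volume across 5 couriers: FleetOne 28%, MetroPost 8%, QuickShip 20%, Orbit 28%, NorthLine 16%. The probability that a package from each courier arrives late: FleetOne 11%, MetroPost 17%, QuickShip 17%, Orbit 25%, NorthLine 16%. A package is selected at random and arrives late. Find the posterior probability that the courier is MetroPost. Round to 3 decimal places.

0.078

Prior × likelihood for each hypothesis:
  FleetOne: 0.28 × 0.11 = 0.0308
  MetroPost: 0.08 × 0.17 = 0.0136
  QuickShip: 0.2 × 0.17 = 0.034
  Orbit: 0.28 × 0.25 = 0.07
  NorthLine: 0.16 × 0.16 = 0.0256
Total = 0.174.
P(MetroPost | evidence) = 0.0136 / 0.174 ≈ 0.078.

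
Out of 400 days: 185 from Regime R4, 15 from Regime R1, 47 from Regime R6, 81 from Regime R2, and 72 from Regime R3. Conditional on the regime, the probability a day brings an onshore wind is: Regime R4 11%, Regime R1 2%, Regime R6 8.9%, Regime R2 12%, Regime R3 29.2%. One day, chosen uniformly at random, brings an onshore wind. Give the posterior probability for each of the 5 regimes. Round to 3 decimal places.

Regime R4 0.366, Regime R1 0.005, Regime R6 0.075, Regime R2 0.175, Regime R3 0.378

Prior × likelihood for each hypothesis:
  Regime R4: 0.4625 × 0.11 = 0.050875
  Regime R1: 0.0375 × 0.02 = 0.00075
  Regime R6: 0.1175 × 0.089 = 0.0104575
  Regime R2: 0.2025 × 0.12 = 0.0243
  Regime R3: 0.18 × 0.292 = 0.05256
Sum = 0.1389425.
P(Regime R4 | onshore) = 0.050875/0.1389425 ≈ 0.366
P(Regime R1 | onshore) = 0.00075/0.1389425 ≈ 0.005
P(Regime R6 | onshore) = 0.0104575/0.1389425 ≈ 0.075
P(Regime R2 | onshore) = 0.0243/0.1389425 ≈ 0.175
P(Regime R3 | onshore) = 0.05256/0.1389425 ≈ 0.378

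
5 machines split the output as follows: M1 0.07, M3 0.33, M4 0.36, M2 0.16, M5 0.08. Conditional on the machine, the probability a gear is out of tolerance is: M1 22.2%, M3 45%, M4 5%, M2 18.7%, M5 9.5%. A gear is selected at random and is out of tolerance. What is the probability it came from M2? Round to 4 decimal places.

Prior × likelihood for each hypothesis:
  M1: 0.07 × 0.222 = 0.01554
  M3: 0.33 × 0.45 = 0.1485
  M4: 0.36 × 0.05 = 0.018
  M2: 0.16 × 0.187 = 0.02992
  M5: 0.08 × 0.095 = 0.0076
Normalizing constant = 0.21956.
P(M2 | evidence) = 0.02992 / 0.21956 ≈ 0.1363.

0.1363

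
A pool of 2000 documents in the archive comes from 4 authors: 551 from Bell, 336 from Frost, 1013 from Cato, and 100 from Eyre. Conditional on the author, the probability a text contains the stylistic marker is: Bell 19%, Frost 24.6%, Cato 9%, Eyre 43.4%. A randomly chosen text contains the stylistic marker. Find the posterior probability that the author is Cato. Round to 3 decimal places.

0.283

Unnormalized posteriors (prior × likelihood):
  Bell: 0.2755 × 0.19 = 0.052345
  Frost: 0.168 × 0.246 = 0.041328
  Cato: 0.5065 × 0.09 = 0.045585
  Eyre: 0.05 × 0.434 = 0.0217
Sum = 0.160958.
P(Cato | evidence) = 0.045585 / 0.160958 ≈ 0.283.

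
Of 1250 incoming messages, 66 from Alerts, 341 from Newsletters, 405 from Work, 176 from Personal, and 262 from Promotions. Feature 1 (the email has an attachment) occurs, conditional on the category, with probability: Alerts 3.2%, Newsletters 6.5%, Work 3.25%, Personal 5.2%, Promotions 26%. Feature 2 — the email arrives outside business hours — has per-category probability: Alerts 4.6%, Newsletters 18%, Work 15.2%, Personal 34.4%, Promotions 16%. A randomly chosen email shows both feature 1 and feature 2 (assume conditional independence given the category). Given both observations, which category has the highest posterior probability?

Prior × likelihood for each hypothesis:
  Alerts: 0.0528 × 0.032 × 0.046 = 0.0000777216
  Newsletters: 0.2728 × 0.065 × 0.18 = 0.00319176
  Work: 0.324 × 0.0325 × 0.152 = 0.00160056
  Personal: 0.1408 × 0.052 × 0.344 = 0.0025186304
  Promotions: 0.2096 × 0.26 × 0.16 = 0.00871936
Sum = 0.016108032.
Largest term belongs to Promotions, so Promotions is most probable.

Promotions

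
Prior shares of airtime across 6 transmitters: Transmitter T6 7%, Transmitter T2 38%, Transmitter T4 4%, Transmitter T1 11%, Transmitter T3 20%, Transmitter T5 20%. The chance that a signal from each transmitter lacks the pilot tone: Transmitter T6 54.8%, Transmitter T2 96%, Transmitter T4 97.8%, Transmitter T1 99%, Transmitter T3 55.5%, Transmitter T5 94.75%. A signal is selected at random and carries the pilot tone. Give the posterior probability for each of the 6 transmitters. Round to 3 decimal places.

Taking complements, P(pilot | each) = Transmitter T6 0.452, Transmitter T2 0.04, Transmitter T4 0.022, Transmitter T1 0.01, Transmitter T3 0.445, Transmitter T5 0.0525.
Unnormalized posteriors (prior × likelihood):
  Transmitter T6: 0.07 × 0.452 = 0.03164
  Transmitter T2: 0.38 × 0.04 = 0.0152
  Transmitter T4: 0.04 × 0.022 = 0.00088
  Transmitter T1: 0.11 × 0.01 = 0.0011
  Transmitter T3: 0.2 × 0.445 = 0.089
  Transmitter T5: 0.2 × 0.0525 = 0.0105
Normalizing constant = 0.14832.
P(Transmitter T6 | pilot) = 0.03164/0.14832 ≈ 0.213
P(Transmitter T2 | pilot) = 0.0152/0.14832 ≈ 0.102
P(Transmitter T4 | pilot) = 0.00088/0.14832 ≈ 0.006
P(Transmitter T1 | pilot) = 0.0011/0.14832 ≈ 0.007
P(Transmitter T3 | pilot) = 0.089/0.14832 ≈ 0.600
P(Transmitter T5 | pilot) = 0.0105/0.14832 ≈ 0.071

Transmitter T6 0.213, Transmitter T2 0.102, Transmitter T4 0.006, Transmitter T1 0.007, Transmitter T3 0.600, Transmitter T5 0.071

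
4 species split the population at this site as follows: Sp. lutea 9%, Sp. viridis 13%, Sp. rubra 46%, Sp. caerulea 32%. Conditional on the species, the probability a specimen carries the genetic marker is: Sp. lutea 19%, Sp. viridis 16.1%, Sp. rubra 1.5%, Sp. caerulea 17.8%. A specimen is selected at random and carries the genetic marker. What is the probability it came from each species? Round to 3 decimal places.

Sp. lutea 0.168, Sp. viridis 0.205, Sp. rubra 0.068, Sp. caerulea 0.559

Prior × likelihood for each hypothesis:
  Sp. lutea: 0.09 × 0.19 = 0.0171
  Sp. viridis: 0.13 × 0.161 = 0.02093
  Sp. rubra: 0.46 × 0.015 = 0.0069
  Sp. caerulea: 0.32 × 0.178 = 0.05696
Sum = 0.10189.
P(Sp. lutea | marker) = 0.0171/0.10189 ≈ 0.168
P(Sp. viridis | marker) = 0.02093/0.10189 ≈ 0.205
P(Sp. rubra | marker) = 0.0069/0.10189 ≈ 0.068
P(Sp. caerulea | marker) = 0.05696/0.10189 ≈ 0.559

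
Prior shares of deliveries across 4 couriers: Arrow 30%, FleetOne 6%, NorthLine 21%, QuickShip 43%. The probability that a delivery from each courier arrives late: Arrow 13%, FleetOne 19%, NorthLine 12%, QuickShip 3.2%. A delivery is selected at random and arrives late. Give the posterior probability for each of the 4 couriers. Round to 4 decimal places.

Arrow 0.4364, FleetOne 0.1276, NorthLine 0.2820, QuickShip 0.1540

Compute prior × likelihood for every hypothesis:
  Arrow: 0.3 × 0.13 = 0.039
  FleetOne: 0.06 × 0.19 = 0.0114
  NorthLine: 0.21 × 0.12 = 0.0252
  QuickShip: 0.43 × 0.032 = 0.01376
Normalizing constant = 0.08936.
P(Arrow | late) = 0.039/0.08936 ≈ 0.4364
P(FleetOne | late) = 0.0114/0.08936 ≈ 0.1276
P(NorthLine | late) = 0.0252/0.08936 ≈ 0.2820
P(QuickShip | late) = 0.01376/0.08936 ≈ 0.1540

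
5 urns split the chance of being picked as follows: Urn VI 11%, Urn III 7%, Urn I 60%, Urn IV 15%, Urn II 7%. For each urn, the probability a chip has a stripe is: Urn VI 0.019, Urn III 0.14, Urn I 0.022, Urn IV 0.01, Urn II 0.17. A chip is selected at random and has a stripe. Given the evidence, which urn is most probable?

Urn I

By Bayes' rule, posterior ∝ prior × likelihood:
  Urn VI: 0.11 × 0.019 = 0.00209
  Urn III: 0.07 × 0.14 = 0.0098
  Urn I: 0.6 × 0.022 = 0.0132
  Urn IV: 0.15 × 0.01 = 0.0015
  Urn II: 0.07 × 0.17 = 0.0119
Normalizing constant = 0.03849.
Largest term belongs to Urn I, so Urn I is most probable.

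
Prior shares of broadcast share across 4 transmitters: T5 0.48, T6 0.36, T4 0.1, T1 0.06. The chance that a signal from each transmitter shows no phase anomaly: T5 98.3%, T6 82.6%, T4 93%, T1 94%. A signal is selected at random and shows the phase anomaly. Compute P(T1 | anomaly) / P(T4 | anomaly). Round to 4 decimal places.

0.5143

Taking complements, P(anomaly | each) = T5 0.017, T6 0.174, T4 0.07, T1 0.06.
By Bayes' rule, posterior ∝ prior × likelihood:
  T5: 0.48 × 0.017 = 0.00816
  T6: 0.36 × 0.174 = 0.06264
  T4: 0.1 × 0.07 = 0.007
  T1: 0.06 × 0.06 = 0.0036
Sum = 0.0814.
The ratio is 0.0036 / 0.007 (the normalizer cancels) = 0.5143.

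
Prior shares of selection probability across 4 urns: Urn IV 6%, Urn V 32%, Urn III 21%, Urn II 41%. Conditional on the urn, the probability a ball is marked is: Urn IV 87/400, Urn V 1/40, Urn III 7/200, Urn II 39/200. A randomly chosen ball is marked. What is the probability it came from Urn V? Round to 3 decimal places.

0.074

Prior × likelihood for each hypothesis:
  Urn IV: 0.06 × 0.2175 = 0.01305
  Urn V: 0.32 × 0.025 = 0.008
  Urn III: 0.21 × 0.035 = 0.00735
  Urn II: 0.41 × 0.195 = 0.07995
Normalizing constant = 0.10835.
P(Urn V | evidence) = 0.008 / 0.10835 ≈ 0.074.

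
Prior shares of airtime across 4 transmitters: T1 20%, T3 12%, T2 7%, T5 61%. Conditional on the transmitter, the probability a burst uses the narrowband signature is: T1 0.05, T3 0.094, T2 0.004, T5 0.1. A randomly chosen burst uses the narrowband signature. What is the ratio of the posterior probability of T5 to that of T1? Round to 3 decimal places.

6.100

Unnormalized posteriors (prior × likelihood):
  T1: 0.2 × 0.05 = 0.01
  T3: 0.12 × 0.094 = 0.01128
  T2: 0.07 × 0.004 = 0.00028
  T5: 0.61 × 0.1 = 0.061
Total = 0.08256.
The ratio is 0.061 / 0.01 (the normalizer cancels) = 6.100.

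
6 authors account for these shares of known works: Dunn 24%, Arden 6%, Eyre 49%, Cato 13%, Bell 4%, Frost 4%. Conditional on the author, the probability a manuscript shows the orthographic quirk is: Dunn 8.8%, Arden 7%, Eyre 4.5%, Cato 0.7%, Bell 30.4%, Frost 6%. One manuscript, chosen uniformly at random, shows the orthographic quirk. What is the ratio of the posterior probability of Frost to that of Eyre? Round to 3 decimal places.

Unnormalized posteriors (prior × likelihood):
  Dunn: 0.24 × 0.088 = 0.02112
  Arden: 0.06 × 0.07 = 0.0042
  Eyre: 0.49 × 0.045 = 0.02205
  Cato: 0.13 × 0.007 = 0.00091
  Bell: 0.04 × 0.304 = 0.01216
  Frost: 0.04 × 0.06 = 0.0024
Sum = 0.06284.
The ratio is 0.0024 / 0.02205 (the normalizer cancels) = 0.109.

0.109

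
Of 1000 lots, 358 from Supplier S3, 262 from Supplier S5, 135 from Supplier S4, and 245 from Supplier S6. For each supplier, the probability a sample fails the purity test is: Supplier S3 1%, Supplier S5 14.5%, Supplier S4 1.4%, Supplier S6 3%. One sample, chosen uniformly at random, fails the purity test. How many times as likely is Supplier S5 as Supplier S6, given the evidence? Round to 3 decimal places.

Compute prior × likelihood for every hypothesis:
  Supplier S3: 0.358 × 0.01 = 0.00358
  Supplier S5: 0.262 × 0.145 = 0.03799
  Supplier S4: 0.135 × 0.014 = 0.00189
  Supplier S6: 0.245 × 0.03 = 0.00735
Sum = 0.05081.
The ratio is 0.03799 / 0.00735 (the normalizer cancels) = 5.169.

5.169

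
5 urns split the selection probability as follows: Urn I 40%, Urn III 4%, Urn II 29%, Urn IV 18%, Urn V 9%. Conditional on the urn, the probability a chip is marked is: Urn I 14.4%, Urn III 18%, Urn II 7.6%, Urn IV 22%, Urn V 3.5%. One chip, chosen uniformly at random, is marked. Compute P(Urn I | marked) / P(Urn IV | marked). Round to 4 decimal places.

1.4545

By Bayes' rule, posterior ∝ prior × likelihood:
  Urn I: 0.4 × 0.144 = 0.0576
  Urn III: 0.04 × 0.18 = 0.0072
  Urn II: 0.29 × 0.076 = 0.02204
  Urn IV: 0.18 × 0.22 = 0.0396
  Urn V: 0.09 × 0.035 = 0.00315
Total = 0.12959.
The ratio is 0.0576 / 0.0396 (the normalizer cancels) = 1.4545.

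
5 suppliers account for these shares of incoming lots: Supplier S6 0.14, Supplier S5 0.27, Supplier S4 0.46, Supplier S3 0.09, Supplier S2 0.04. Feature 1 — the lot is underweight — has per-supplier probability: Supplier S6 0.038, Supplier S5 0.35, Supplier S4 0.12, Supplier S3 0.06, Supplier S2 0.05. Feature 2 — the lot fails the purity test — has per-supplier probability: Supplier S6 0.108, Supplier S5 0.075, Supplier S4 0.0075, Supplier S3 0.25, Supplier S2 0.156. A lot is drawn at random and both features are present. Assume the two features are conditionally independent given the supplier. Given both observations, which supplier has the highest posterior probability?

Unnormalized posteriors (prior × likelihood):
  Supplier S6: 0.14 × 0.038 × 0.108 = 0.00057456
  Supplier S5: 0.27 × 0.35 × 0.075 = 0.0070875
  Supplier S4: 0.46 × 0.12 × 0.0075 = 0.000414
  Supplier S3: 0.09 × 0.06 × 0.25 = 0.00135
  Supplier S2: 0.04 × 0.05 × 0.156 = 0.000312
Normalizing constant = 0.00973806.
Largest term belongs to Supplier S5, so Supplier S5 is most probable.

Supplier S5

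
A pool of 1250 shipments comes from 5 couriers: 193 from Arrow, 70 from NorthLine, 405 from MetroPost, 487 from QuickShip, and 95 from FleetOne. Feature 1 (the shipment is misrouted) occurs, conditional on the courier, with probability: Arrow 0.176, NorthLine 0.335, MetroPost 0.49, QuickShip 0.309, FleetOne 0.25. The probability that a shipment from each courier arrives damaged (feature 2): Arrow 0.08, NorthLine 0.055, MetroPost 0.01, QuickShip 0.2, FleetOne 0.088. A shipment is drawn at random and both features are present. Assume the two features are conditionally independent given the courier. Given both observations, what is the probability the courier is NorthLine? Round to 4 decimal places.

0.0338

By Bayes' rule, posterior ∝ prior × likelihood:
  Arrow: 0.1544 × 0.176 × 0.08 = 0.002173952
  NorthLine: 0.056 × 0.335 × 0.055 = 0.0010318
  MetroPost: 0.324 × 0.49 × 0.01 = 0.0015876
  QuickShip: 0.3896 × 0.309 × 0.2 = 0.02407728
  FleetOne: 0.076 × 0.25 × 0.088 = 0.001672
Sum = 0.030542632.
P(NorthLine | evidence) = 0.0010318 / 0.030542632 ≈ 0.0338.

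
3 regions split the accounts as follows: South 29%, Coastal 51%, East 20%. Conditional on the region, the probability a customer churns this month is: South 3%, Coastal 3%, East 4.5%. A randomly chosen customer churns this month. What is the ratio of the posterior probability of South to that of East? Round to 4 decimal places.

Prior × likelihood for each hypothesis:
  South: 0.29 × 0.03 = 0.0087
  Coastal: 0.51 × 0.03 = 0.0153
  East: 0.2 × 0.045 = 0.009
Total = 0.033.
The ratio is 0.0087 / 0.009 (the normalizer cancels) = 0.9667.

0.9667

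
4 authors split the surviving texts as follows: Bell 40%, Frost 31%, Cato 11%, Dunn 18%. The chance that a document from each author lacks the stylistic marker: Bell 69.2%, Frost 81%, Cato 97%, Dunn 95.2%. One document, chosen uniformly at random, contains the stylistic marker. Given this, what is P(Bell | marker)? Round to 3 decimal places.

Taking complements, P(marker | each) = Bell 0.308, Frost 0.19, Cato 0.03, Dunn 0.048.
By Bayes' rule, posterior ∝ prior × likelihood:
  Bell: 0.4 × 0.308 = 0.1232
  Frost: 0.31 × 0.19 = 0.0589
  Cato: 0.11 × 0.03 = 0.0033
  Dunn: 0.18 × 0.048 = 0.00864
Normalizing constant = 0.19404.
P(Bell | evidence) = 0.1232 / 0.19404 ≈ 0.635.

0.635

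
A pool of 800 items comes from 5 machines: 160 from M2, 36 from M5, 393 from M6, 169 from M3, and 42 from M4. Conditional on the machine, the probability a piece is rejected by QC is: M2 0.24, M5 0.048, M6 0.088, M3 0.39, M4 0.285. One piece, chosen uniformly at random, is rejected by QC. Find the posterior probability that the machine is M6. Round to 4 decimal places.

0.2266

Unnormalized posteriors (prior × likelihood):
  M2: 0.2 × 0.24 = 0.048
  M5: 0.045 × 0.048 = 0.00216
  M6: 0.49125 × 0.088 = 0.04323
  M3: 0.21125 × 0.39 = 0.0823875
  M4: 0.0525 × 0.285 = 0.0149625
Normalizing constant = 0.19074.
P(M6 | evidence) = 0.04323 / 0.19074 ≈ 0.2266.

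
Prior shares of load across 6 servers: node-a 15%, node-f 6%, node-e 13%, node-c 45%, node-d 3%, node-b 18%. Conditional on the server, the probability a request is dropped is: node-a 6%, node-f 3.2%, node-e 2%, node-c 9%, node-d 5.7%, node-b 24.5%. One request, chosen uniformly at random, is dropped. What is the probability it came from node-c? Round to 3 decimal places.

By Bayes' rule, posterior ∝ prior × likelihood:
  node-a: 0.15 × 0.06 = 0.009
  node-f: 0.06 × 0.032 = 0.00192
  node-e: 0.13 × 0.02 = 0.0026
  node-c: 0.45 × 0.09 = 0.0405
  node-d: 0.03 × 0.057 = 0.00171
  node-b: 0.18 × 0.245 = 0.0441
Normalizing constant = 0.09983.
P(node-c | evidence) = 0.0405 / 0.09983 ≈ 0.406.

0.406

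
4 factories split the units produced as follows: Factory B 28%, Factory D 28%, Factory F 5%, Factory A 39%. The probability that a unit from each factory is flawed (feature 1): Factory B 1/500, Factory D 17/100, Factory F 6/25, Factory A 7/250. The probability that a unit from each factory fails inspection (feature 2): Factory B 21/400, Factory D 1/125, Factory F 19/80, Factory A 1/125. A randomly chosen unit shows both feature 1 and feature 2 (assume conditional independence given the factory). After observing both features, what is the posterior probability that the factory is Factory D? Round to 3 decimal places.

0.114

By Bayes' rule, posterior ∝ prior × likelihood:
  Factory B: 0.28 × 0.002 × 0.0525 = 0.0000294
  Factory D: 0.28 × 0.17 × 0.008 = 0.0003808
  Factory F: 0.05 × 0.24 × 0.2375 = 0.00285
  Factory A: 0.39 × 0.028 × 0.008 = 0.00008736
Normalizing constant = 0.00334756.
P(Factory D | evidence) = 0.0003808 / 0.00334756 ≈ 0.114.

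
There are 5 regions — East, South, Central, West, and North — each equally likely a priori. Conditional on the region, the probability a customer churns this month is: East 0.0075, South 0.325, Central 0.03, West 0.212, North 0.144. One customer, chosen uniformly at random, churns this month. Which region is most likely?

South

Since the prior is uniform, the posterior is proportional to the likelihood:
  East: 0.0075
  South: 0.325
  Central: 0.03
  West: 0.212
  North: 0.144
Total = 0.7185.
Largest term belongs to South, so South is most probable.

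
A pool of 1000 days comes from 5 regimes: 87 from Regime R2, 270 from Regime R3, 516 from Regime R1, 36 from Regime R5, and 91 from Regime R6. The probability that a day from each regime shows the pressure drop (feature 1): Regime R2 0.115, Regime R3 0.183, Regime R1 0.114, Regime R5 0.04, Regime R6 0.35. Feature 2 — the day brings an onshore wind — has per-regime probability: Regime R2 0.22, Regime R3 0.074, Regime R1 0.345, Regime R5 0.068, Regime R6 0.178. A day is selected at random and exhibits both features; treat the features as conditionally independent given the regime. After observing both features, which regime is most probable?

Regime R1

Prior × likelihood for each hypothesis:
  Regime R2: 0.087 × 0.115 × 0.22 = 0.0022011
  Regime R3: 0.27 × 0.183 × 0.074 = 0.00365634
  Regime R1: 0.516 × 0.114 × 0.345 = 0.02029428
  Regime R5: 0.036 × 0.04 × 0.068 = 0.00009792
  Regime R6: 0.091 × 0.35 × 0.178 = 0.0056693
Total = 0.03191894.
Largest term belongs to Regime R1, so Regime R1 is most probable.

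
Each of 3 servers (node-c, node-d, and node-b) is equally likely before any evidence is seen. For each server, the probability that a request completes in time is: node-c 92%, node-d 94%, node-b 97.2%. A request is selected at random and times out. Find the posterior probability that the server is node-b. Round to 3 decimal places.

0.167

Taking complements, P(timeout | each) = node-c 0.08, node-d 0.06, node-b 0.028.
With a uniform prior (1/3 each), posterior ∝ likelihood:
  node-c: 0.08
  node-d: 0.06
  node-b: 0.028
Total = 0.168.
P(node-b | evidence) = 0.028 / 0.168 ≈ 0.167.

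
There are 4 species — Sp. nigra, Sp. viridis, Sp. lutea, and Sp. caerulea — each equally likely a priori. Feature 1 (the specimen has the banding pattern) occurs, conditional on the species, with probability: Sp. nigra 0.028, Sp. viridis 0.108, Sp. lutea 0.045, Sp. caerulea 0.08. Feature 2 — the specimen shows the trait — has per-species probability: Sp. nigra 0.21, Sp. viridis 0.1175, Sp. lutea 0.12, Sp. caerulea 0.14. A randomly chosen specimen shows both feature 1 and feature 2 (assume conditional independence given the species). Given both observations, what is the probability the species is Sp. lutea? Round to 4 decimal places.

0.1535

Since the prior is uniform, the posterior is proportional to the likelihood:
  Sp. nigra: 0.028 × 0.21 = 0.00588
  Sp. viridis: 0.108 × 0.1175 = 0.01269
  Sp. lutea: 0.045 × 0.12 = 0.0054
  Sp. caerulea: 0.08 × 0.14 = 0.0112
Total = 0.03517.
P(Sp. lutea | evidence) = 0.0054 / 0.03517 ≈ 0.1535.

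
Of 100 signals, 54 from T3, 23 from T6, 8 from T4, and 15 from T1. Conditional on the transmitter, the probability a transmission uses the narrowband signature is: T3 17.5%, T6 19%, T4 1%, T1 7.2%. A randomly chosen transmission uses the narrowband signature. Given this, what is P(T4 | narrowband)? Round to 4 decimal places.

0.0053

Compute prior × likelihood for every hypothesis:
  T3: 0.54 × 0.175 = 0.0945
  T6: 0.23 × 0.19 = 0.0437
  T4: 0.08 × 0.01 = 0.0008
  T1: 0.15 × 0.072 = 0.0108
Sum = 0.1498.
P(T4 | evidence) = 0.0008 / 0.1498 ≈ 0.0053.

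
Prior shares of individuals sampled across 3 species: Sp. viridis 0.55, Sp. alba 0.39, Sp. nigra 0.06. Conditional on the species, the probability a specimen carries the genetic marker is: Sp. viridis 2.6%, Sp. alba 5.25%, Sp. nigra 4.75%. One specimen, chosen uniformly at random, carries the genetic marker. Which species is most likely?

Sp. alba

By Bayes' rule, posterior ∝ prior × likelihood:
  Sp. viridis: 0.55 × 0.026 = 0.0143
  Sp. alba: 0.39 × 0.0525 = 0.020475
  Sp. nigra: 0.06 × 0.0475 = 0.00285
Total = 0.037625.
Largest term belongs to Sp. alba, so Sp. alba is most probable.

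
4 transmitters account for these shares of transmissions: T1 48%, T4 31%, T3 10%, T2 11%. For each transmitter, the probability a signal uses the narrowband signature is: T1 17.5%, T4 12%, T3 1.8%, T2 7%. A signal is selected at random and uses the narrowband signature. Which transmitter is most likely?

T1

By Bayes' rule, posterior ∝ prior × likelihood:
  T1: 0.48 × 0.175 = 0.084
  T4: 0.31 × 0.12 = 0.0372
  T3: 0.1 × 0.018 = 0.0018
  T2: 0.11 × 0.07 = 0.0077
Normalizing constant = 0.1307.
Largest term belongs to T1, so T1 is most probable.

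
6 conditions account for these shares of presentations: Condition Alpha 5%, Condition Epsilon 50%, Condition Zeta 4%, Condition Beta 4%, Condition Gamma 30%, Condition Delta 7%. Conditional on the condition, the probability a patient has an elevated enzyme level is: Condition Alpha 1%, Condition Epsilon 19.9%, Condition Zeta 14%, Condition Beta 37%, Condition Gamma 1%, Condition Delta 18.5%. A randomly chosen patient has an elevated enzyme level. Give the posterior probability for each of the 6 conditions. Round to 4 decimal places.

Condition Alpha 0.0037, Condition Epsilon 0.7297, Condition Zeta 0.0411, Condition Beta 0.1085, Condition Gamma 0.0220, Condition Delta 0.0950

Unnormalized posteriors (prior × likelihood):
  Condition Alpha: 0.05 × 0.01 = 0.0005
  Condition Epsilon: 0.5 × 0.199 = 0.0995
  Condition Zeta: 0.04 × 0.14 = 0.0056
  Condition Beta: 0.04 × 0.37 = 0.0148
  Condition Gamma: 0.3 × 0.01 = 0.003
  Condition Delta: 0.07 × 0.185 = 0.01295
Total = 0.13635.
P(Condition Alpha | elevated) = 0.0005/0.13635 ≈ 0.0037
P(Condition Epsilon | elevated) = 0.0995/0.13635 ≈ 0.7297
P(Condition Zeta | elevated) = 0.0056/0.13635 ≈ 0.0411
P(Condition Beta | elevated) = 0.0148/0.13635 ≈ 0.1085
P(Condition Gamma | elevated) = 0.003/0.13635 ≈ 0.0220
P(Condition Delta | elevated) = 0.01295/0.13635 ≈ 0.0950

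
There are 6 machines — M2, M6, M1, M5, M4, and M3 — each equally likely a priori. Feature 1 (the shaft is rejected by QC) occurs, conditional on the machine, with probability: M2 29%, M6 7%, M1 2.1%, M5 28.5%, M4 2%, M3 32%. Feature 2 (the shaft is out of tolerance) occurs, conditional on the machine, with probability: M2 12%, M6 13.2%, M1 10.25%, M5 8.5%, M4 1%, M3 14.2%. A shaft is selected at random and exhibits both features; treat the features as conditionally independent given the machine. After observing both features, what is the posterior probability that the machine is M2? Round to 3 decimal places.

0.300

Since the prior is uniform, the posterior is proportional to the likelihood:
  M2: 0.29 × 0.12 = 0.0348
  M6: 0.07 × 0.132 = 0.00924
  M1: 0.021 × 0.1025 = 0.0021525
  M5: 0.285 × 0.085 = 0.024225
  M4: 0.02 × 0.01 = 0.0002
  M3: 0.32 × 0.142 = 0.04544
Sum = 0.1160575.
P(M2 | evidence) = 0.0348 / 0.1160575 ≈ 0.300.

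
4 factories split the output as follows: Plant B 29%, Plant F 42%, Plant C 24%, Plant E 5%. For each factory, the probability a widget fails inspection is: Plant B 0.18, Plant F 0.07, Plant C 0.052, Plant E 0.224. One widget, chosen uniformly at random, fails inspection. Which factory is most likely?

Prior × likelihood for each hypothesis:
  Plant B: 0.29 × 0.18 = 0.0522
  Plant F: 0.42 × 0.07 = 0.0294
  Plant C: 0.24 × 0.052 = 0.01248
  Plant E: 0.05 × 0.224 = 0.0112
Normalizing constant = 0.10528.
Largest term belongs to Plant B, so Plant B is most probable.

Plant B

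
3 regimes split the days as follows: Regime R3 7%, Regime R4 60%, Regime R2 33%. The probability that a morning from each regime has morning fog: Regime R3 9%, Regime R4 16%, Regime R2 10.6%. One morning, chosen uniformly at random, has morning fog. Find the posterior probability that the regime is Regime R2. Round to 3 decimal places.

0.255

By Bayes' rule, posterior ∝ prior × likelihood:
  Regime R3: 0.07 × 0.09 = 0.0063
  Regime R4: 0.6 × 0.16 = 0.096
  Regime R2: 0.33 × 0.106 = 0.03498
Normalizing constant = 0.13728.
P(Regime R2 | evidence) = 0.03498 / 0.13728 ≈ 0.255.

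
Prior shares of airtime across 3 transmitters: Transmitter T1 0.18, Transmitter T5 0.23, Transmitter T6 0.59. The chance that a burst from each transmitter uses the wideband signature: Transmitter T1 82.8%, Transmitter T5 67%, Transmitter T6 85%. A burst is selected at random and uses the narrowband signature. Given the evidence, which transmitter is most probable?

Transmitter T6

Taking complements, P(narrowband | each) = Transmitter T1 0.172, Transmitter T5 0.33, Transmitter T6 0.15.
By Bayes' rule, posterior ∝ prior × likelihood:
  Transmitter T1: 0.18 × 0.172 = 0.03096
  Transmitter T5: 0.23 × 0.33 = 0.0759
  Transmitter T6: 0.59 × 0.15 = 0.0885
Sum = 0.19536.
Largest term belongs to Transmitter T6, so Transmitter T6 is most probable.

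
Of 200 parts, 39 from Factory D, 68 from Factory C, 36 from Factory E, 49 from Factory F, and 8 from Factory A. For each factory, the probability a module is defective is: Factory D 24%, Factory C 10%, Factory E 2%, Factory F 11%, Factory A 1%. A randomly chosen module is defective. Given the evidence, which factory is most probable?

Prior × likelihood for each hypothesis:
  Factory D: 0.195 × 0.24 = 0.0468
  Factory C: 0.34 × 0.1 = 0.034
  Factory E: 0.18 × 0.02 = 0.0036
  Factory F: 0.245 × 0.11 = 0.02695
  Factory A: 0.04 × 0.01 = 0.0004
Sum = 0.11175.
Largest term belongs to Factory D, so Factory D is most probable.

Factory D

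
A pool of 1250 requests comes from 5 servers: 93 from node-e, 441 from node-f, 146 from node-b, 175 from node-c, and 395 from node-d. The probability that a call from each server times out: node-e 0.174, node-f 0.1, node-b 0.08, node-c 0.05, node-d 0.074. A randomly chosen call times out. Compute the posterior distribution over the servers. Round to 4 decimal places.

Unnormalized posteriors (prior × likelihood):
  node-e: 0.0744 × 0.174 = 0.0129456
  node-f: 0.3528 × 0.1 = 0.03528
  node-b: 0.1168 × 0.08 = 0.009344
  node-c: 0.14 × 0.05 = 0.007
  node-d: 0.316 × 0.074 = 0.023384
Normalizing constant = 0.0879536.
P(node-e | timeout) = 0.0129456/0.0879536 ≈ 0.1472
P(node-f | timeout) = 0.03528/0.0879536 ≈ 0.4011
P(node-b | timeout) = 0.009344/0.0879536 ≈ 0.1062
P(node-c | timeout) = 0.007/0.0879536 ≈ 0.0796
P(node-d | timeout) = 0.023384/0.0879536 ≈ 0.2659

node-e 0.1472, node-f 0.4011, node-b 0.1062, node-c 0.0796, node-d 0.2659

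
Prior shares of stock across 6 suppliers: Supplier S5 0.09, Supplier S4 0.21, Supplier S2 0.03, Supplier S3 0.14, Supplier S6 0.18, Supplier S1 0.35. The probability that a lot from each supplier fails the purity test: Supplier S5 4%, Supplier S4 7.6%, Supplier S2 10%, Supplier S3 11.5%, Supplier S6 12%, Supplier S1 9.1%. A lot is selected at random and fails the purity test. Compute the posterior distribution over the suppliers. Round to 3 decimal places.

Supplier S5 0.039, Supplier S4 0.173, Supplier S2 0.033, Supplier S3 0.175, Supplier S6 0.235, Supplier S1 0.346

Prior × likelihood for each hypothesis:
  Supplier S5: 0.09 × 0.04 = 0.0036
  Supplier S4: 0.21 × 0.076 = 0.01596
  Supplier S2: 0.03 × 0.1 = 0.003
  Supplier S3: 0.14 × 0.115 = 0.0161
  Supplier S6: 0.18 × 0.12 = 0.0216
  Supplier S1: 0.35 × 0.091 = 0.03185
Sum = 0.09211.
P(Supplier S5 | off-spec) = 0.0036/0.09211 ≈ 0.039
P(Supplier S4 | off-spec) = 0.01596/0.09211 ≈ 0.173
P(Supplier S2 | off-spec) = 0.003/0.09211 ≈ 0.033
P(Supplier S3 | off-spec) = 0.0161/0.09211 ≈ 0.175
P(Supplier S6 | off-spec) = 0.0216/0.09211 ≈ 0.235
P(Supplier S1 | off-spec) = 0.03185/0.09211 ≈ 0.346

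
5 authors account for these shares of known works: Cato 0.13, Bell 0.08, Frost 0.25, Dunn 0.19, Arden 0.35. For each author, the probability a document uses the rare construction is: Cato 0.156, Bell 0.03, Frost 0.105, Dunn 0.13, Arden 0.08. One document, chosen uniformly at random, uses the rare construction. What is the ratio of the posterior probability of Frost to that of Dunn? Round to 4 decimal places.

Compute prior × likelihood for every hypothesis:
  Cato: 0.13 × 0.156 = 0.02028
  Bell: 0.08 × 0.03 = 0.0024
  Frost: 0.25 × 0.105 = 0.02625
  Dunn: 0.19 × 0.13 = 0.0247
  Arden: 0.35 × 0.08 = 0.028
Normalizing constant = 0.10163.
The ratio is 0.02625 / 0.0247 (the normalizer cancels) = 1.0628.

1.0628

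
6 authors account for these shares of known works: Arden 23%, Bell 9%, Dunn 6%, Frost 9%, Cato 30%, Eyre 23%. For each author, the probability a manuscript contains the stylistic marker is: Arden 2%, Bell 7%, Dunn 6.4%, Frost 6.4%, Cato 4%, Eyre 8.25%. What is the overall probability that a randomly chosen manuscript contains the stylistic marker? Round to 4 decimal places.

Unnormalized posteriors (prior × likelihood):
  Arden: 0.23 × 0.02 = 0.0046
  Bell: 0.09 × 0.07 = 0.0063
  Dunn: 0.06 × 0.064 = 0.00384
  Frost: 0.09 × 0.064 = 0.00576
  Cato: 0.3 × 0.04 = 0.012
  Eyre: 0.23 × 0.0825 = 0.018975
P(marker) = 0.0046 + 0.0063 + 0.00384 + 0.00576 + 0.012 + 0.018975 = 0.051475 → 0.0515.

0.0515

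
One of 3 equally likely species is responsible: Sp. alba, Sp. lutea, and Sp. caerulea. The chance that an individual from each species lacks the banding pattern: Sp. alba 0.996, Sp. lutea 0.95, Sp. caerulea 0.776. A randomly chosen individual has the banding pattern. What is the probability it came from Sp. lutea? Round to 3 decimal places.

Taking complements, P(banded | each) = Sp. alba 0.004, Sp. lutea 0.05, Sp. caerulea 0.224.
With a uniform prior (1/3 each), posterior ∝ likelihood:
  Sp. alba: 0.004
  Sp. lutea: 0.05
  Sp. caerulea: 0.224
Sum = 0.278.
P(Sp. lutea | evidence) = 0.05 / 0.278 ≈ 0.180.

0.180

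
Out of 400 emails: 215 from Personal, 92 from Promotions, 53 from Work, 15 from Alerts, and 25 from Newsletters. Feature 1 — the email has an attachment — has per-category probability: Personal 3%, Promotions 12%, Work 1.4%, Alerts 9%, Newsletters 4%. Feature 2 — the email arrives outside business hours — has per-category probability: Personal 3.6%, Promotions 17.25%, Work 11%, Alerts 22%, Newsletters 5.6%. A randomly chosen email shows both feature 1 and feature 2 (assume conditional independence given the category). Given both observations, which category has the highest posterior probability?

Promotions

Unnormalized posteriors (prior × likelihood):
  Personal: 0.5375 × 0.03 × 0.036 = 0.0005805
  Promotions: 0.23 × 0.12 × 0.1725 = 0.004761
  Work: 0.1325 × 0.014 × 0.11 = 0.00020405
  Alerts: 0.0375 × 0.09 × 0.22 = 0.0007425
  Newsletters: 0.0625 × 0.04 × 0.056 = 0.00014
Total = 0.00642805.
Largest term belongs to Promotions, so Promotions is most probable.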